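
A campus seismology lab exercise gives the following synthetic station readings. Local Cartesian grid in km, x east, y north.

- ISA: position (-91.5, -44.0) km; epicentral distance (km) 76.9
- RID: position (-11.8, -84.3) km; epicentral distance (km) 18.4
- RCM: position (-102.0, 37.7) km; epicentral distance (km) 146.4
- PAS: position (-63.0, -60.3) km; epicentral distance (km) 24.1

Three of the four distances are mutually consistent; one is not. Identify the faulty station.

Solve using three stations at a time. Using ISA, RID, RCM (subtract circle equations pairwise → linear system) gives (x, y) ≈ (-29.5, -89.5).
Distances from that point to each station vs reported:
  ISA: calculated 76.9 vs reported 76.9 → residual 0.0 km
  RID: calculated 18.4 vs reported 18.4 → residual 0.0 km
  RCM: calculated 146.4 vs reported 146.4 → residual 0.0 km
  PAS: calculated 44.4 vs reported 24.1 → residual 20.3 km
ISA, RID, RCM are mutually consistent (residuals ≈ 0); PAS is off by 20.3 km.

PAS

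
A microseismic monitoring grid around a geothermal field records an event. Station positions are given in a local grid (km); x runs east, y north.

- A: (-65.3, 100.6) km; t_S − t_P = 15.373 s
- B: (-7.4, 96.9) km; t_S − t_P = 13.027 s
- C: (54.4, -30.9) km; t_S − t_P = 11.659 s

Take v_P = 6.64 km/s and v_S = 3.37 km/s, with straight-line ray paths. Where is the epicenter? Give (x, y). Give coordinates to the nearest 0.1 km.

(-15.2, 8.1)

Distance from S−P lag: d = Δt · v_P v_S / (v_P − v_S) = Δt · (6.64·3.37)/(6.64−3.37) ≈ 6.8431·Δt.
So d_A = 105.20, d_B = 89.14, d_C = 79.78 km.
Circle about each station: (x + 65.3)² + (y − 100.6)² = 105.20²; (x + 7.4)² + (y − 96.9)² = 89.14²; (x − 54.4)² + (y + 30.9)² = 79.78².
Subtracting the A equation from the B and C equations removes the quadratic terms:
115.8 x − 7.4 y = -1818.98
239.4 x − 263.0 y = -5768.09
Solving the 2×2 system: x ≈ -15.2, y ≈ 8.1 km.
Check against A (with the unrounded x, y): √((x + 65.3)²+(y − 100.6)²) = 105.20 ≈ 105.20 km. ✓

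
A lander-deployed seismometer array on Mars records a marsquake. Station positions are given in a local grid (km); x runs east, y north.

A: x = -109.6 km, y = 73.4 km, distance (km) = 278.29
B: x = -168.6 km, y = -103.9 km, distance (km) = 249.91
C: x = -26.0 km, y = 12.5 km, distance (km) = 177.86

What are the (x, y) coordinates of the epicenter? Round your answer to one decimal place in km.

Circle about each station: (x + 109.6)² + (y − 73.4)² = 278.29²; (x + 168.6)² + (y + 103.9)² = 249.91²; (x + 26.0)² + (y − 12.5)² = 177.86².
Subtracting the A equation from the B and C equations removes the quadratic terms:
-118.0 x − 354.6 y = 36811.77
167.2 x − 121.8 y = 29243.67
Solving the 2×2 system: x ≈ 79.9, y ≈ -130.4 km.
Check against A (with the unrounded x, y): √((x + 109.6)²+(y − 73.4)²) = 278.30 ≈ 278.29 km. ✓

(79.9, -130.4)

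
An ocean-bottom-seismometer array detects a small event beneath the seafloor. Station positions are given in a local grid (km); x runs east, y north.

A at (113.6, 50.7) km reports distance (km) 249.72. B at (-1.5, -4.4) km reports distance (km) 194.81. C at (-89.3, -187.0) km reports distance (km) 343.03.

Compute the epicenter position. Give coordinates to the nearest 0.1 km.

Circle about each station: (x − 113.6)² + (y − 50.7)² = 249.72²; (x + 1.5)² + (y + 4.4)² = 194.81²; (x + 89.3)² + (y + 187.0)² = 343.03².
Subtracting the A equation from the B and C equations removes the quadratic terms:
-230.2 x − 110.2 y = 8955.30
-405.8 x − 475.4 y = -27841.46
Solving the 2×2 system: x ≈ -113.2, y ≈ 155.2 km.

x ≈ -113.2 km, y ≈ 155.2 km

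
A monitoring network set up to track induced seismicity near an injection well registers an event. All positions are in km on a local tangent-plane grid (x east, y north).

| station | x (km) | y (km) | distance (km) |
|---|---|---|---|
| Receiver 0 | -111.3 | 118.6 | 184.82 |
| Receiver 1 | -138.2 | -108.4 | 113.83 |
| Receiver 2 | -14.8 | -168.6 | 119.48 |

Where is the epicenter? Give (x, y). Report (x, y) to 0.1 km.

x ≈ -39.5 km, y ≈ -51.7 km

Circle about each station: (x + 111.3)² + (y − 118.6)² = 184.82²; (x + 138.2)² + (y + 108.4)² = 113.83²; (x + 14.8)² + (y + 168.6)² = 119.48².
Subtracting pairs of circle equations eliminates x²+y² and gives linear equations (the radical axes):
-53.8 x − 454.0 y = 25597.31
193.0 x − 574.4 y = 22074.31
Solving the 2×2 system: x ≈ -39.5, y ≈ -51.7 km.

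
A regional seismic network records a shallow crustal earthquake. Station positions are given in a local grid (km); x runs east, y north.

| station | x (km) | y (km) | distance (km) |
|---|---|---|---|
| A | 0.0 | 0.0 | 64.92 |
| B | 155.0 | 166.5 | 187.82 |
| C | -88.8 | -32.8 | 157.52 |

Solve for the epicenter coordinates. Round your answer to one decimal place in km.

Circle about each station: x² + y² = 64.92²; (x − 155.0)² + (y − 166.5)² = 187.82²; (x + 88.8)² + (y + 32.8)² = 157.52².
Subtracting the A equation from the B and C equations removes the quadratic terms:
310.0 x + 333.0 y = 20685.50
-177.6 x − 65.6 y = -11636.66
Solving the 2×2 system: x ≈ 64.9, y ≈ 1.7 km.

64.9 km east, 1.7 km north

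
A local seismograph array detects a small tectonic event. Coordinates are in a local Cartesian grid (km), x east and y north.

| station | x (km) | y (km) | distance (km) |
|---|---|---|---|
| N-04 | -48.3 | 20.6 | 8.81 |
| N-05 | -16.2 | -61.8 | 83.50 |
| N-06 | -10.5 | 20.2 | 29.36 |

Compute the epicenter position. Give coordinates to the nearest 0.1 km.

Circle about each station: (x + 48.3)² + (y − 20.6)² = 8.81²; (x + 16.2)² + (y + 61.8)² = 83.50²; (x + 10.5)² + (y − 20.2)² = 29.36².
Subtracting pairs of circle equations eliminates x²+y² and gives linear equations (the radical axes):
64.2 x − 164.8 y = -5570.20
75.6 x − 0.8 y = -3023.35
Solving the 2×2 system: x ≈ -39.8, y ≈ 18.3 km.

(-39.8, 18.3)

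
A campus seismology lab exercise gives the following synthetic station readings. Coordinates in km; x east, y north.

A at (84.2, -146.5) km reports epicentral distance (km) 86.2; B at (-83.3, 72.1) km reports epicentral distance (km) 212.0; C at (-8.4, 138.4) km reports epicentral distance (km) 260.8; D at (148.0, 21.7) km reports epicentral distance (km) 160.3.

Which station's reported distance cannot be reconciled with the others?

Solve using three stations at a time. Using A, B, C (subtract circle equations pairwise → linear system) gives (x, y) ≈ (1.5, -122.2).
Distances from that point to each station vs reported:
  A: calculated 86.2 vs reported 86.2 → residual 0.0 km
  B: calculated 212.0 vs reported 212.0 → residual 0.0 km
  C: calculated 260.8 vs reported 260.8 → residual 0.0 km
  D: calculated 205.4 vs reported 160.3 → residual 45.1 km
A, B, C are mutually consistent (residuals ≈ 0); D is off by 45.1 km.

D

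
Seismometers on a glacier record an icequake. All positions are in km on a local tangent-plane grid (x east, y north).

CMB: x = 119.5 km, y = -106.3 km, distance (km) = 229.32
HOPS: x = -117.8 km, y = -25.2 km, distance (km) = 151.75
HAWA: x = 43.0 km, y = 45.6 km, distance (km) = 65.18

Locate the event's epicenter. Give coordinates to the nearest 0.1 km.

Circle about each station: (x − 119.5)² + (y + 106.3)² = 229.32²; (x + 117.8)² + (y + 25.2)² = 151.75²; (x − 43.0)² + (y − 45.6)² = 65.18².
Subtracting the CMB equation from the HOPS and HAWA equations removes the quadratic terms:
-474.6 x + 162.2 y = 18491.54
-153.0 x + 303.8 y = 26687.65
Solving the 2×2 system: x ≈ -10.8, y ≈ 82.4 km.

-10.8 km east, 82.4 km north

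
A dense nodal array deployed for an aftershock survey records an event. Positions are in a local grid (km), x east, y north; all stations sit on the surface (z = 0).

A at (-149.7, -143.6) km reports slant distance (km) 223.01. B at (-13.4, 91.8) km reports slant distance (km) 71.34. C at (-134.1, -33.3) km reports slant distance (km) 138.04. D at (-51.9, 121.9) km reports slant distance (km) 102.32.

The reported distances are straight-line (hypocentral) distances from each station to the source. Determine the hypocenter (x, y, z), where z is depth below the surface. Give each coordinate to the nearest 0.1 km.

(-20.2, 33.4, 40.4)

Each station gives a sphere (x−x_i)² + (y−y_i)² + z² = d_i² (stations at z=0).
Subtracting the A sphere from B and C: z² cancels, leaving linear equations in x and y:
272.6 x + 470.8 y = 10219.81
31.2 x + 220.6 y = 6739.07
Solving: x ≈ -20.205, y ≈ 33.407 km (keep extra digits for the depth step; rounded: -20.2, 33.4).
Then from the A sphere: z² = 223.01² − (x + 149.7)² − (y + 143.6)² with x = -20.205, y = 33.407, so z ≈ 40.411 ≈ 40.4 km.
Check against D (with the unrounded solution): distance 102.32 ≈ 102.32 km. ✓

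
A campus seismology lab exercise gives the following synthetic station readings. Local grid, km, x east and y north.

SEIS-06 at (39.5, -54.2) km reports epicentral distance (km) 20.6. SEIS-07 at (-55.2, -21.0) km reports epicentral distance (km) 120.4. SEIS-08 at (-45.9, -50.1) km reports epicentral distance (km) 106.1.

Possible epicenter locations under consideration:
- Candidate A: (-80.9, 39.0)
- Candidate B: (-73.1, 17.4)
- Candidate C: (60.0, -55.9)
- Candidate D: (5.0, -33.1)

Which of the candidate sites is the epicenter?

Candidate C

For each candidate, compare |candidate − station| to the reported distance:
Candidate A: residuals SEIS-06 131.7, SEIS-07 55.1, SEIS-08 10.4 → max 131.7 km
Candidate B: residuals SEIS-06 112.8, SEIS-07 78.0, SEIS-08 33.3 → max 112.8 km
Candidate C: residuals SEIS-06 0.0, SEIS-07 0.0, SEIS-08 0.0 → max 0.0 km
Candidate D: residuals SEIS-06 19.8, SEIS-07 59.0, SEIS-08 52.4 → max 59.0 km
Only Candidate C has all residuals ≈ 0.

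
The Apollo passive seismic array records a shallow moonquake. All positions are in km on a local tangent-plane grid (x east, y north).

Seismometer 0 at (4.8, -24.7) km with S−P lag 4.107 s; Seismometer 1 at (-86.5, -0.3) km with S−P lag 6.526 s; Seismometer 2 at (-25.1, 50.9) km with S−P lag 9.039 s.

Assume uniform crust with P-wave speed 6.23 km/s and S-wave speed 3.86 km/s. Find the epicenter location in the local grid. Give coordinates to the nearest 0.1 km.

Distance from S−P lag: d = Δt · v_P v_S / (v_P − v_S) = Δt · (6.23·3.86)/(6.23−3.86) ≈ 10.1468·Δt.
So d_Seismometer 0 = 41.67, d_Seismometer 1 = 66.22, d_Seismometer 2 = 91.72 km.
Circle about each station: (x − 4.8)² + (y + 24.7)² = 41.67²; (x + 86.5)² + (y + 0.3)² = 66.22²; (x + 25.1)² + (y − 50.9)² = 91.72².
Subtracting the Seismometer 0 equation from the Seismometer 1 and Seismometer 2 equations removes the quadratic terms:
-182.6 x + 48.8 y = 4200.51
-59.8 x + 151.2 y = -4088.48
Solving the 2×2 system: x ≈ -33.8, y ≈ -40.4 km.

x ≈ -33.8 km, y ≈ -40.4 km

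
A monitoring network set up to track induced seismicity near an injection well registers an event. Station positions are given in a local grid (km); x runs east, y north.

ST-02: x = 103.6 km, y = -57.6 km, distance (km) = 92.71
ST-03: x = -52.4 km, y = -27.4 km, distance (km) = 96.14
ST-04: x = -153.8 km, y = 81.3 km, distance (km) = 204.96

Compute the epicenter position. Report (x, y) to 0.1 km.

Circle about each station: (x − 103.6)² + (y + 57.6)² = 92.71²; (x + 52.4)² + (y + 27.4)² = 96.14²; (x + 153.8)² + (y − 81.3)² = 204.96².
Subtracting pairs of circle equations eliminates x²+y² and gives linear equations (the radical axes):
-312.0 x + 60.4 y = -11201.96
-514.8 x + 277.8 y = -17200.05
Solving the 2×2 system: x ≈ 37.3, y ≈ 7.2 km.

37.3 km east, 7.2 km north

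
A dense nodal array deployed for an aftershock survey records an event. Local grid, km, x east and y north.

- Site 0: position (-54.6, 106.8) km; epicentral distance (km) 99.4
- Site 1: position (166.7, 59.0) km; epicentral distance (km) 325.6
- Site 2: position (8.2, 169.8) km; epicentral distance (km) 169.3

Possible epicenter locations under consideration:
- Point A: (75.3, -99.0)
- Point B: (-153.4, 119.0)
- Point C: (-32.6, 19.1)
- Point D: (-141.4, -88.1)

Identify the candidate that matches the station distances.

Point B

For each candidate, compare |candidate − station| to the reported distance:
Point A: residuals Site 0 144.0, Site 1 143.1, Site 2 107.7 → max 144.0 km
Point B: residuals Site 0 0.2, Site 1 0.1, Site 2 0.1 → max 0.2 km
Point C: residuals Site 0 9.0, Site 1 122.3, Site 2 13.2 → max 122.3 km
Point D: residuals Site 0 114.0, Site 1 15.8, Site 2 128.8 → max 128.8 km
Only Point B has all residuals ≈ 0.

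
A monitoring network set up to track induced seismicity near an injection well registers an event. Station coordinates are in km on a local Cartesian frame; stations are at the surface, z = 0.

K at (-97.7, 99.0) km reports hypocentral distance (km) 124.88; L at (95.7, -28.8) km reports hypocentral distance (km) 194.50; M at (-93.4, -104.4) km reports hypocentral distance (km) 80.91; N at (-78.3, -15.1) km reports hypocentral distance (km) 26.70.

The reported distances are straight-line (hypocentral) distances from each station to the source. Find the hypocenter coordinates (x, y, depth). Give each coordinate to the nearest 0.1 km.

Each station gives a sphere (x−x_i)² + (y−y_i)² + z² = d_i² (stations at z=0).
Subtracting the K sphere from L and M: z² cancels, leaving linear equations in x and y:
386.8 x − 255.6 y = -31593.60
8.6 x − 406.8 y = 9325.22
Solving: x ≈ -98.199, y ≈ -24.999 km (keep extra digits for the depth step; rounded: -98.2, -25.0).
Then from the K sphere: z² = 124.88² − (x + 97.7)² − (y − 99.0)² with x = -98.199, y = -24.999, so z ≈ 14.799 ≈ 14.8 km.
Check against N (with the unrounded solution): distance 26.70 ≈ 26.70 km. ✓

(-98.2, -25.0, 14.8)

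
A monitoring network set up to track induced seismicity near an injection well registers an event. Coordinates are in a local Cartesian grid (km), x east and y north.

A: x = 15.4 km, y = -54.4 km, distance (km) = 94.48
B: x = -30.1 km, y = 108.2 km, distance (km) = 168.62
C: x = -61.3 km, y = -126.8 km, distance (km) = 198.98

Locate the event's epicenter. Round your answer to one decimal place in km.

95.5 km east, -4.3 km north

Circle about each station: (x − 15.4)² + (y + 54.4)² = 94.48²; (x + 30.1)² + (y − 108.2)² = 168.62²; (x + 61.3)² + (y + 126.8)² = 198.98².
Subtracting the A equation from the B and C equations removes the quadratic terms:
-91.0 x + 325.2 y = -10089.50
-153.4 x − 144.8 y = -14027.16
Solving the 2×2 system: x ≈ 95.5, y ≈ -4.3 km.
Check against A (with the unrounded x, y): √((x − 15.4)²+(y + 54.4)²) = 94.48 ≈ 94.48 km. ✓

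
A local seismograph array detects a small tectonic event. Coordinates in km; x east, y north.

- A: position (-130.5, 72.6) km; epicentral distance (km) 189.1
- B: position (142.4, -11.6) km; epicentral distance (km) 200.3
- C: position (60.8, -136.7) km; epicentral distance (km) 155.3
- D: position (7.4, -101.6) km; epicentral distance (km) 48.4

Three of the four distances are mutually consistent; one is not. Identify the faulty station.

C

Solve using three stations at a time. Using A, B, D (subtract circle equations pairwise → linear system) gives (x, y) ≈ (-40.3, -93.6).
Distances from that point to each station vs reported:
  A: calculated 189.1 vs reported 189.1 → residual 0.0 km
  B: calculated 200.3 vs reported 200.3 → residual 0.0 km
  C: calculated 109.9 vs reported 155.3 → residual 45.4 km
  D: calculated 48.4 vs reported 48.4 → residual 0.0 km
A, B, D are mutually consistent (residuals ≈ 0); C is off by 45.4 km.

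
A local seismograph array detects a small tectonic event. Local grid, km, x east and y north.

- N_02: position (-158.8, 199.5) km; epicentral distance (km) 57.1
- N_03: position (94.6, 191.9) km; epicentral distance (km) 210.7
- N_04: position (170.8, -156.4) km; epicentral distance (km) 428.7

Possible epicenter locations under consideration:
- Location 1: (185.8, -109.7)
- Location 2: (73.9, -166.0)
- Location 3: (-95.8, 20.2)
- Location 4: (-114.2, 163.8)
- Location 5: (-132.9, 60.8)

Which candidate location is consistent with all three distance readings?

For each candidate, compare |candidate − station| to the reported distance:
Location 1: residuals N_02 405.9, N_03 104.4, N_04 379.7 → max 405.9 km
Location 2: residuals N_02 376.2, N_03 147.8, N_04 331.3 → max 376.2 km
Location 3: residuals N_02 132.9, N_03 45.7, N_04 108.9 → max 132.9 km
Location 4: residuals N_02 0.0, N_03 0.0, N_04 0.0 → max 0.0 km
Location 5: residuals N_02 84.0, N_03 51.9, N_04 55.3 → max 84.0 km
Only Location 4 has all residuals ≈ 0.

Location 4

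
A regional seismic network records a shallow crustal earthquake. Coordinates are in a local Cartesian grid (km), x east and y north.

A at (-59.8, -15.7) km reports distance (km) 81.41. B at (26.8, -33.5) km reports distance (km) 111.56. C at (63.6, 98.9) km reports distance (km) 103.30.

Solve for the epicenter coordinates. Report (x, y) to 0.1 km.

(-32.5, 61.0)

Circle about each station: (x + 59.8)² + (y + 15.7)² = 81.41²; (x − 26.8)² + (y + 33.5)² = 111.56²; (x − 63.6)² + (y − 98.9)² = 103.30².
Subtracting pairs of circle equations eliminates x²+y² and gives linear equations (the radical axes):
173.2 x − 35.6 y = -7800.09
246.8 x + 229.2 y = 5960.34
Solving the 2×2 system: x ≈ -32.5, y ≈ 61.0 km.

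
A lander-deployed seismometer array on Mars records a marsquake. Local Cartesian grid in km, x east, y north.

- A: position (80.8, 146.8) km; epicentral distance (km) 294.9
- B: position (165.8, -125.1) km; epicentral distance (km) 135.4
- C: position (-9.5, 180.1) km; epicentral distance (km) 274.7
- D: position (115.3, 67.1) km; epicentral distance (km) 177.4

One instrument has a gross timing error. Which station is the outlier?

Solve using three stations at a time. Using B, C, D (subtract circle equations pairwise → linear system) gives (x, y) ≈ (34.9, -90.9).
Distances from that point to each station vs reported:
  A: calculated 242.1 vs reported 294.9 → residual 52.8 km
  B: calculated 135.3 vs reported 135.4 → residual 0.1 km
  C: calculated 274.7 vs reported 274.7 → residual 0.0 km
  D: calculated 177.3 vs reported 177.4 → residual 0.1 km
B, C, D are mutually consistent (residuals ≈ 0); A is off by 52.8 km.

A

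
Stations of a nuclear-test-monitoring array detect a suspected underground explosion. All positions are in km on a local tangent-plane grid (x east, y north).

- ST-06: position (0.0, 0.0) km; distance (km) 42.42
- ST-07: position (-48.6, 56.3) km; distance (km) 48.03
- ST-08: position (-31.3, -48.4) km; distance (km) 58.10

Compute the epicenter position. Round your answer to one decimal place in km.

Circle about each station: x² + y² = 42.42²; (x + 48.6)² + (y − 56.3)² = 48.03²; (x + 31.3)² + (y + 48.4)² = 58.10².
Subtracting pairs of circle equations eliminates x²+y² and gives linear equations (the radical axes):
-97.2 x + 112.6 y = 5024.23
-62.6 x − 96.8 y = 1746.10
Solving the 2×2 system: x ≈ -41.5, y ≈ 8.8 km.

x ≈ -41.5 km, y ≈ 8.8 km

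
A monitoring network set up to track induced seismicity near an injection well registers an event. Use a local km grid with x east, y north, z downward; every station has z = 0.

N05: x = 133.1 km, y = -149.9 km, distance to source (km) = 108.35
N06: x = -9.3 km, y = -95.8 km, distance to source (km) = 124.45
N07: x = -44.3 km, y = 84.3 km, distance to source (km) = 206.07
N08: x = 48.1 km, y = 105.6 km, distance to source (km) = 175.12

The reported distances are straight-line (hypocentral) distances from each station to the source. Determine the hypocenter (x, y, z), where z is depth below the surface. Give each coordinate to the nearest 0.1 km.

Each station gives a sphere (x−x_i)² + (y−y_i)² + z² = d_i² (stations at z=0).
Subtracting the N05 sphere from N06 and N07: z² cancels, leaving linear equations in x and y:
-284.8 x + 108.2 y = -34669.57
-354.8 x + 468.4 y = -61841.76
Solving: x ≈ 100.493, y ≈ -55.907 km (keep extra digits for the depth step; rounded: 100.5, -55.9).
Then from the N05 sphere: z² = 108.35² − (x − 133.1)² − (y + 149.9)² with x = 100.493, y = -55.907, so z ≈ 42.916 ≈ 42.9 km.

(100.5, -55.9, 42.9)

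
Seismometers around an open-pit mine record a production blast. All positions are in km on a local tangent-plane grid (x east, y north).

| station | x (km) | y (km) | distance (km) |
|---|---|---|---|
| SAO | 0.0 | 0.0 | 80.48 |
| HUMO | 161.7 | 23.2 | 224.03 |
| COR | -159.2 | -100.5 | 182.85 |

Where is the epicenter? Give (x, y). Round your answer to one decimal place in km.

Circle about each station: x² + y² = 80.48²; (x − 161.7)² + (y − 23.2)² = 224.03²; (x + 159.2)² + (y + 100.5)² = 182.85².
Subtracting pairs of circle equations eliminates x²+y² and gives linear equations (the radical axes):
323.4 x + 46.4 y = -17027.28
-318.4 x − 201.0 y = 8487.80
Solving the 2×2 system: x ≈ -60.3, y ≈ 53.3 km.
Check against SAO (with the unrounded x, y): √(x²+y²) = 80.47 ≈ 80.48 km. ✓

-60.3 km east, 53.3 km north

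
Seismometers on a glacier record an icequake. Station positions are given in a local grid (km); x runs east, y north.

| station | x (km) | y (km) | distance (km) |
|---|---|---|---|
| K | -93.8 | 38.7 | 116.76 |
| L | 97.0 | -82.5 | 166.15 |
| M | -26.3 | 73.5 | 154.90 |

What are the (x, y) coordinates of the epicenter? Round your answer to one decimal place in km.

(-69.0, -75.4)

Circle about each station: (x + 93.8)² + (y − 38.7)² = 116.76²; (x − 97.0)² + (y + 82.5)² = 166.15²; (x + 26.3)² + (y − 73.5)² = 154.90².
Subtracting the K equation from the L and M equations removes the quadratic terms:
381.6 x − 242.4 y = -8053.80
135.0 x + 69.6 y = -14563.30
Solving the 2×2 system: x ≈ -69.0, y ≈ -75.4 km.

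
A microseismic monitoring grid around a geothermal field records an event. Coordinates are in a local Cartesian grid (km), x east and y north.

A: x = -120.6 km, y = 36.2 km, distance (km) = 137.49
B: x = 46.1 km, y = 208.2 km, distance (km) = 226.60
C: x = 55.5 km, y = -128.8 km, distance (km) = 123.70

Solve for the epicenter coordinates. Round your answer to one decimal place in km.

(7.0, -15.0)

Circle about each station: (x + 120.6)² + (y − 36.2)² = 137.49²; (x − 46.1)² + (y − 208.2)² = 226.60²; (x − 55.5)² + (y + 128.8)² = 123.70².
Subtracting the A equation from the B and C equations removes the quadratic terms:
333.4 x + 344.0 y = -2826.41
352.2 x − 330.0 y = 7416.70
Solving the 2×2 system: x ≈ 7.0, y ≈ -15.0 km.
Check against A (with the unrounded x, y): √((x + 120.6)²+(y − 36.2)²) = 137.49 ≈ 137.49 km. ✓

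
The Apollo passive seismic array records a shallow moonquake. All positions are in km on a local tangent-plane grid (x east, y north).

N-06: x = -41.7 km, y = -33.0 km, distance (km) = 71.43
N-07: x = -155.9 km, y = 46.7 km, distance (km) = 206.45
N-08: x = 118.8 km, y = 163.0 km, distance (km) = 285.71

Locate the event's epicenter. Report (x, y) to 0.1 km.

-5.2 km east, -94.4 km north

Circle about each station: (x + 41.7)² + (y + 33.0)² = 71.43²; (x + 155.9)² + (y − 46.7)² = 206.45²; (x − 118.8)² + (y − 163.0)² = 285.71².
Subtracting the N-06 equation from the N-07 and N-08 equations removes the quadratic terms:
-228.4 x + 159.4 y = -13861.55
321.0 x + 392.0 y = -38673.41
Solving the 2×2 system: x ≈ -5.2, y ≈ -94.4 km.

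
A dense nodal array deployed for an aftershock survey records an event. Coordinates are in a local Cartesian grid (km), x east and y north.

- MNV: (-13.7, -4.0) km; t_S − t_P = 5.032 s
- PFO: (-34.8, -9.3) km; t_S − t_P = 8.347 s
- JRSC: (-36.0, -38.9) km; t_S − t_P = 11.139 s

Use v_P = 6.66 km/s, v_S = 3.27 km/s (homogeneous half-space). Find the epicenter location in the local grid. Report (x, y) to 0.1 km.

Distance from S−P lag: d = Δt · v_P v_S / (v_P − v_S) = Δt · (6.66·3.27)/(6.66−3.27) ≈ 6.4242·Δt.
So d_MNV = 32.33, d_PFO = 53.62, d_JRSC = 71.56 km.
Circle about each station: (x + 13.7)² + (y + 4.0)² = 32.33²; (x + 34.8)² + (y + 9.3)² = 53.62²; (x + 36.0)² + (y + 38.9)² = 71.56².
Subtracting the MNV equation from the PFO and JRSC equations removes the quadratic terms:
-42.2 x − 10.6 y = -736.04
-44.6 x − 69.8 y = -1470.08
Solving the 2×2 system: x ≈ 14.5, y ≈ 11.8 km.

x ≈ 14.5 km, y ≈ 11.8 km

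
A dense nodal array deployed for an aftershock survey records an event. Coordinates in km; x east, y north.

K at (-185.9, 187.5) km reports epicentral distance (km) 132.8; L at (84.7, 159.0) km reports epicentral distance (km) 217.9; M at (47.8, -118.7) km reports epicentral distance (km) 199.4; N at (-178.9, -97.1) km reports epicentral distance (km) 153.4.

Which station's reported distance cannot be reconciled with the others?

Solve using three stations at a time. Using L, M, N (subtract circle equations pairwise → linear system) gives (x, y) ≈ (-88.5, 26.8).
Distances from that point to each station vs reported:
  K: calculated 187.9 vs reported 132.8 → residual 55.1 km
  L: calculated 217.9 vs reported 217.9 → residual 0.0 km
  M: calculated 199.4 vs reported 199.4 → residual 0.0 km
  N: calculated 153.4 vs reported 153.4 → residual 0.0 km
L, M, N are mutually consistent (residuals ≈ 0); K is off by 55.1 km.

K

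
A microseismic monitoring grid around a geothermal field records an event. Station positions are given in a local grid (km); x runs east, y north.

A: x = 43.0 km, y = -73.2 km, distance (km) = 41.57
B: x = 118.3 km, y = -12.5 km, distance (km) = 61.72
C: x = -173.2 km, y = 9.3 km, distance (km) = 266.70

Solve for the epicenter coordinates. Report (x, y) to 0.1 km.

x ≈ 83.4 km, y ≈ -63.4 km

Circle about each station: (x − 43.0)² + (y + 73.2)² = 41.57²; (x − 118.3)² + (y + 12.5)² = 61.72²; (x + 173.2)² + (y − 9.3)² = 266.70².
Subtracting the A equation from the B and C equations removes the quadratic terms:
150.6 x + 121.4 y = 4862.61
-432.4 x + 165.0 y = -46523.34
Solving the 2×2 system: x ≈ 83.4, y ≈ -63.4 km.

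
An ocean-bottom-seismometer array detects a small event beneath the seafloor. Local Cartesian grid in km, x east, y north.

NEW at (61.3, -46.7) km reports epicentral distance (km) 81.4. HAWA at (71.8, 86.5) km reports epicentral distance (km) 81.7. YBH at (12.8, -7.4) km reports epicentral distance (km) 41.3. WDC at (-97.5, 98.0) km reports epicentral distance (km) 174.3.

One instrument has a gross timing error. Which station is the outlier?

Solve using three stations at a time. Using HAWA, YBH, WDC (subtract circle equations pairwise → linear system) gives (x, y) ≈ (51.4, 7.4).
Distances from that point to each station vs reported:
  NEW: calculated 55.0 vs reported 81.4 → residual 26.4 km
  HAWA: calculated 81.7 vs reported 81.7 → residual 0.0 km
  YBH: calculated 41.3 vs reported 41.3 → residual 0.0 km
  WDC: calculated 174.3 vs reported 174.3 → residual 0.0 km
HAWA, YBH, WDC are mutually consistent (residuals ≈ 0); NEW is off by 26.4 km.

NEW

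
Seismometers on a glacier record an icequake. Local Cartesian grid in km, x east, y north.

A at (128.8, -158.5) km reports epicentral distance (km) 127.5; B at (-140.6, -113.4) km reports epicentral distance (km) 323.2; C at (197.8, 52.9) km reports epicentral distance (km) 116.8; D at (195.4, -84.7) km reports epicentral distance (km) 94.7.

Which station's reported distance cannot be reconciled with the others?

B

Solve using three stations at a time. Using A, C, D (subtract circle equations pairwise → linear system) gives (x, y) ≈ (117.0, -31.5).
Distances from that point to each station vs reported:
  A: calculated 127.6 vs reported 127.5 → residual 0.1 km
  B: calculated 270.3 vs reported 323.2 → residual 52.9 km
  C: calculated 116.9 vs reported 116.8 → residual 0.1 km
  D: calculated 94.8 vs reported 94.7 → residual 0.1 km
A, C, D are mutually consistent (residuals ≈ 0); B is off by 52.9 km.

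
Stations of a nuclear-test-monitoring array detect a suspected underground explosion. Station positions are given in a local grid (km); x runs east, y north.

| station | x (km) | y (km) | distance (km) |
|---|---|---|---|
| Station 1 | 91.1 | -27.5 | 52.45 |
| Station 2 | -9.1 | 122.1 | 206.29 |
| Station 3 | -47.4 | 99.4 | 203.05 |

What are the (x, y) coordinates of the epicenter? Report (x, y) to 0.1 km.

62.4 km east, -71.4 km north

Circle about each station: (x − 91.1)² + (y + 27.5)² = 52.45²; (x + 9.1)² + (y − 122.1)² = 206.29²; (x + 47.4)² + (y − 99.4)² = 203.05².
Subtracting the Station 1 equation from the Station 2 and Station 3 equations removes the quadratic terms:
-200.4 x + 299.2 y = -33868.80
-277.0 x + 253.8 y = -35406.64
Solving the 2×2 system: x ≈ 62.4, y ≈ -71.4 km.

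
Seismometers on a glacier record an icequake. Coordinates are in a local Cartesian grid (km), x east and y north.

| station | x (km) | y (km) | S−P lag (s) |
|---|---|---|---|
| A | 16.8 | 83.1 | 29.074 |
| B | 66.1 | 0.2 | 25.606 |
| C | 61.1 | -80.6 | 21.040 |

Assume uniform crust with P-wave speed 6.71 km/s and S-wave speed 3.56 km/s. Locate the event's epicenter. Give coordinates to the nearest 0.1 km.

(-96.4, -106.1)

Distance from S−P lag: d = Δt · v_P v_S / (v_P − v_S) = Δt · (6.71·3.56)/(6.71−3.56) ≈ 7.5834·Δt.
So d_A = 220.48, d_B = 194.18, d_C = 159.55 km.
Circle about each station: (x − 16.8)² + (y − 83.1)² = 220.48²; (x − 66.1)² + (y − 0.2)² = 194.18²; (x − 61.1)² + (y + 80.6)² = 159.55².
Subtracting the A equation from the B and C equations removes the quadratic terms:
98.6 x − 165.8 y = 8086.96
88.6 x − 327.4 y = 26196.95
Solving the 2×2 system: x ≈ -96.4, y ≈ -106.1 km.
Check against A (with the unrounded x, y): √((x − 16.8)²+(y − 83.1)²) = 220.48 ≈ 220.48 km. ✓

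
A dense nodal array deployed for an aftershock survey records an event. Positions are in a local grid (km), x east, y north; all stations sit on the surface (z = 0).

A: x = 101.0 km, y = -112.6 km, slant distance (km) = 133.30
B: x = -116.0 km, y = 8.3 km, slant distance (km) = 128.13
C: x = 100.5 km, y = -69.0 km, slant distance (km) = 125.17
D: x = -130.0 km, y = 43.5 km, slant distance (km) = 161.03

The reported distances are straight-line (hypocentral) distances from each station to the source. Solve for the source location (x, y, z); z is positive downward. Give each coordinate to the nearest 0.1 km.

Each station gives a sphere (x−x_i)² + (y−y_i)² + z² = d_i² (stations at z=0).
Subtracting the A sphere from B and C: z² cancels, leaving linear equations in x and y:
-434.0 x + 241.8 y = -8003.28
-1.0 x + 87.2 y = -5917.15
Solving: x ≈ -19.490, y ≈ -68.081 km (keep extra digits for the depth step; rounded: -19.5, -68.1).
Then from the A sphere: z² = 133.30² − (x − 101.0)² − (y + 112.6)² with x = -19.490, y = -68.081, so z ≈ 35.625 ≈ 35.6 km.

(-19.5, -68.1, 35.6)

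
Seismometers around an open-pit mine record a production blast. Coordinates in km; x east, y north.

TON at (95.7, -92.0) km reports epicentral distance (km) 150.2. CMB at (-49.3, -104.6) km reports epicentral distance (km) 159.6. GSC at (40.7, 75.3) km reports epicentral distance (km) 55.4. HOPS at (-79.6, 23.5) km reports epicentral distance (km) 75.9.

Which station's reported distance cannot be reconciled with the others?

Solve using three stations at a time. Using CMB, GSC, HOPS (subtract circle equations pairwise → linear system) gives (x, y) ≈ (-8.4, 49.7).
Distances from that point to each station vs reported:
  TON: calculated 175.8 vs reported 150.2 → residual 25.6 km
  CMB: calculated 159.6 vs reported 159.6 → residual 0.0 km
  GSC: calculated 55.4 vs reported 55.4 → residual 0.0 km
  HOPS: calculated 75.9 vs reported 75.9 → residual 0.0 km
CMB, GSC, HOPS are mutually consistent (residuals ≈ 0); TON is off by 25.6 km.

TON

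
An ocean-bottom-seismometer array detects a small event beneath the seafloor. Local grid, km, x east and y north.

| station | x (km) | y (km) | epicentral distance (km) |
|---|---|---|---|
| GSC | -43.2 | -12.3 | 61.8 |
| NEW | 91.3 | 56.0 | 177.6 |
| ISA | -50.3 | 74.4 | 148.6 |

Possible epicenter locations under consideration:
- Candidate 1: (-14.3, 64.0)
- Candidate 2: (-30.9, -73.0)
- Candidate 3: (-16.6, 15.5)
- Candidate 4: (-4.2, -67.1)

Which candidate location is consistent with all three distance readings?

Candidate 2

For each candidate, compare |candidate − station| to the reported distance:
Candidate 1: residuals GSC 19.8, NEW 71.7, ISA 111.1 → max 111.1 km
Candidate 2: residuals GSC 0.1, NEW 0.1, ISA 0.1 → max 0.1 km
Candidate 3: residuals GSC 23.3, NEW 62.3, ISA 80.7 → max 80.7 km
Candidate 4: residuals GSC 5.5, NEW 21.8, ISA 0.2 → max 21.8 km
Only Candidate 2 has all residuals ≈ 0.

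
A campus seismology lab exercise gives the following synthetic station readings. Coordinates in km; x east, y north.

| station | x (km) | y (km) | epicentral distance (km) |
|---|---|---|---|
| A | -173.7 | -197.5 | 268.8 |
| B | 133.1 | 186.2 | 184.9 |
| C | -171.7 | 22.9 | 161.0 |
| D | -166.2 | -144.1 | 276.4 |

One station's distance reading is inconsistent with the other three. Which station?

Solve using three stations at a time. Using B, C, D (subtract circle equations pairwise → linear system) gives (x, y) ≈ (-27.8, 95.2).
Distances from that point to each station vs reported:
  A: calculated 327.0 vs reported 268.8 → residual 58.2 km
  B: calculated 184.9 vs reported 184.9 → residual 0.0 km
  C: calculated 161.0 vs reported 161.0 → residual 0.0 km
  D: calculated 276.4 vs reported 276.4 → residual 0.0 km
B, C, D are mutually consistent (residuals ≈ 0); A is off by 58.2 km.

A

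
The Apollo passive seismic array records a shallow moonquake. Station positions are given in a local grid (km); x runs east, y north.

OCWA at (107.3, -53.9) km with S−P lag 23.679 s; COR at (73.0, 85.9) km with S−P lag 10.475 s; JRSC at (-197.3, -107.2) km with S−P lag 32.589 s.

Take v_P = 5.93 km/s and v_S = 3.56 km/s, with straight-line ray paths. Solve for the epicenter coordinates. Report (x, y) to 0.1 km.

Distance from S−P lag: d = Δt · v_P v_S / (v_P − v_S) = Δt · (5.93·3.56)/(5.93−3.56) ≈ 8.9075·Δt.
So d_OCWA = 210.92, d_COR = 93.31, d_JRSC = 290.29 km.
Circle about each station: (x − 107.3)² + (y + 53.9)² = 210.92²; (x − 73.0)² + (y − 85.9)² = 93.31²; (x + 197.3)² + (y + 107.2)² = 290.29².
Subtracting the OCWA equation from the COR and JRSC equations removes the quadratic terms:
-68.6 x + 279.6 y = 34069.80
-609.2 x − 106.6 y = -3780.41
Solving the 2×2 system: x ≈ -14.5, y ≈ 118.3 km.

x ≈ -14.5 km, y ≈ 118.3 km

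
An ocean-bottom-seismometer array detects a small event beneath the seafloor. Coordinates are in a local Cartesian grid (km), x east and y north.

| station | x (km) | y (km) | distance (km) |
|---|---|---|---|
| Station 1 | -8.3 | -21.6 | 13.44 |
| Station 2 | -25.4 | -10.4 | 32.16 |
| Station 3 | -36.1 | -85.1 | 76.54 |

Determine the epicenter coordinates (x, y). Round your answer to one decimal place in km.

5.1 km east, -20.6 km north

Circle about each station: (x + 8.3)² + (y + 21.6)² = 13.44²; (x + 25.4)² + (y + 10.4)² = 32.16²; (x + 36.1)² + (y + 85.1)² = 76.54².
Subtracting pairs of circle equations eliminates x²+y² and gives linear equations (the radical axes):
-34.2 x + 22.4 y = -635.76
-55.6 x − 127.0 y = 2332.03
Solving the 2×2 system: x ≈ 5.1, y ≈ -20.6 km.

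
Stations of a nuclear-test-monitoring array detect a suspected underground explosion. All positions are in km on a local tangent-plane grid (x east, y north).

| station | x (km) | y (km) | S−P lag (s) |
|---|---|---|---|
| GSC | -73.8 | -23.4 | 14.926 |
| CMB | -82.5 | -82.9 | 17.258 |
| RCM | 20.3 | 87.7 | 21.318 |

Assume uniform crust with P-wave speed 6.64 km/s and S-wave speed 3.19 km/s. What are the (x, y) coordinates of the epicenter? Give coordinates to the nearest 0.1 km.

x ≈ 15.7 km, y ≈ -43.1 km

Distance from S−P lag: d = Δt · v_P v_S / (v_P − v_S) = Δt · (6.64·3.19)/(6.64−3.19) ≈ 6.1396·Δt.
So d_GSC = 91.64, d_CMB = 105.96, d_RCM = 130.88 km.
Circle about each station: (x + 73.8)² + (y + 23.4)² = 91.64²; (x + 82.5)² + (y + 82.9)² = 105.96²; (x − 20.3)² + (y − 87.7)² = 130.88².
Subtracting the GSC equation from the CMB and RCM equations removes the quadratic terms:
-17.4 x − 119.0 y = 4855.03
188.2 x + 222.2 y = -6622.30
Solving the 2×2 system: x ≈ 15.7, y ≈ -43.1 km.
Check against GSC (with the unrounded x, y): √((x + 73.8)²+(y + 23.4)²) = 91.63 ≈ 91.64 km. ✓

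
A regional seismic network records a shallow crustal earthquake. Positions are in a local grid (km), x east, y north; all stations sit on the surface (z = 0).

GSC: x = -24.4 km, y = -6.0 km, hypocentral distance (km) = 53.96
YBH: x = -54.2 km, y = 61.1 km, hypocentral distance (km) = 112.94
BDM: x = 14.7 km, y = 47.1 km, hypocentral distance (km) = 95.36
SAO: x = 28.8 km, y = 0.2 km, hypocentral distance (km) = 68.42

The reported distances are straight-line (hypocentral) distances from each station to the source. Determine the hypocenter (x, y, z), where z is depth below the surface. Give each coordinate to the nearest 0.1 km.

Each station gives a sphere (x−x_i)² + (y−y_i)² + z² = d_i² (stations at z=0).
Subtracting the GSC sphere from YBH and BDM: z² cancels, leaving linear equations in x and y:
-59.6 x + 134.2 y = -3804.27
78.2 x + 106.2 y = -4378.71
Solving: x ≈ -10.914, y ≈ -33.195 km (keep extra digits for the depth step; rounded: -10.9, -33.2).
Then from the GSC sphere: z² = 53.96² − (x + 24.4)² − (y + 6.0)² with x = -10.914, y = -33.195, so z ≈ 44.612 ≈ 44.6 km.
Check against SAO (with the unrounded solution): distance 68.43 ≈ 68.42 km. ✓

x ≈ -10.9 km, y ≈ -33.2 km, depth ≈ 44.6 km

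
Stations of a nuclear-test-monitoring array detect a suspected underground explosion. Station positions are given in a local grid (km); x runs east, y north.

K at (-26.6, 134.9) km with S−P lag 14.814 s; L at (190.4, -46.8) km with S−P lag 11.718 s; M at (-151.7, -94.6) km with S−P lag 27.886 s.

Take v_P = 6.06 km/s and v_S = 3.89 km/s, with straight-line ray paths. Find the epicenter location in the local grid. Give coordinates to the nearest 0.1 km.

Distance from S−P lag: d = Δt · v_P v_S / (v_P − v_S) = Δt · (6.06·3.89)/(6.06−3.89) ≈ 10.8633·Δt.
So d_K = 160.93, d_L = 127.30, d_M = 302.93 km.
Circle about each station: (x + 26.6)² + (y − 134.9)² = 160.93²; (x − 190.4)² + (y + 46.8)² = 127.30²; (x + 151.7)² + (y + 94.6)² = 302.93².
Subtracting the K equation from the L and M equations removes the quadratic terms:
434.0 x − 363.4 y = 29230.00
-250.2 x − 459.0 y = -52811.64
Solving the 2×2 system: x ≈ 112.4, y ≈ 53.8 km.

112.4 km east, 53.8 km north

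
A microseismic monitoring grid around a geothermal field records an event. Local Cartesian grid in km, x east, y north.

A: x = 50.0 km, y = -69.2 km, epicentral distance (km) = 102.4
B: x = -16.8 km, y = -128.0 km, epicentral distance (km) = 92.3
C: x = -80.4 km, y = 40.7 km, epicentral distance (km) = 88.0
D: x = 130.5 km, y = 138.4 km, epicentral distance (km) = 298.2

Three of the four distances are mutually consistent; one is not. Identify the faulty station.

Solve using three stations at a time. Using A, B, C (subtract circle equations pairwise → linear system) gives (x, y) ≈ (-48.5, -41.3).
Distances from that point to each station vs reported:
  A: calculated 102.4 vs reported 102.4 → residual 0.0 km
  B: calculated 92.3 vs reported 92.3 → residual 0.0 km
  C: calculated 88.0 vs reported 88.0 → residual 0.0 km
  D: calculated 253.7 vs reported 298.2 → residual 44.5 km
A, B, C are mutually consistent (residuals ≈ 0); D is off by 44.5 km.

D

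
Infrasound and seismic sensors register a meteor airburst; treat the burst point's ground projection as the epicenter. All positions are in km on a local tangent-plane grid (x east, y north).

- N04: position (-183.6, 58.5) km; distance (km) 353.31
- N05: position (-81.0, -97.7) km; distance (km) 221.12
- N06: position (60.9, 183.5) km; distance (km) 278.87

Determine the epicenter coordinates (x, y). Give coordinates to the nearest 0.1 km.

Circle about each station: (x + 183.6)² + (y − 58.5)² = 353.31²; (x + 81.0)² + (y + 97.7)² = 221.12²; (x − 60.9)² + (y − 183.5)² = 278.87².
Subtracting the N04 equation from the N05 and N06 equations removes the quadratic terms:
205.2 x − 312.4 y = 54908.98
489.0 x + 250.0 y = 47309.33
Solving the 2×2 system: x ≈ 139.7, y ≈ -84.0 km.

139.7 km east, -84.0 km north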